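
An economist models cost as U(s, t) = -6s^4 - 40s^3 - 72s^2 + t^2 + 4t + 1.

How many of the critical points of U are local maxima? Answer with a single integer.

U separates as a function of s plus a function of t, so ∇U=0 decouples.
∂U/∂s = -24s(s + 2)(s + 3) = 0 at s ∈ {-3, -2, 0}; ∂U/∂t = 2(t + 2) = 0 at t ∈ {-2}.
The Hessian is diagonal: diag(U_ss, U_tt). Second derivatives: U_ss(-3)=-72, U_ss(-2)=48, U_ss(0)=-144; U_tt(-2)=2.
Local maxima occur where both diagonal entries negative: none. Count: 0.

0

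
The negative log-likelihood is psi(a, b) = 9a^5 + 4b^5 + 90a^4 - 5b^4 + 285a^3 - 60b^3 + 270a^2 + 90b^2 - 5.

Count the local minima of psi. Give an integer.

psi separates as a function of a plus a function of b, so ∇psi=0 decouples.
∂psi/∂a = 45a(a + 1)(a + 3)(a + 4) = 0 at a ∈ {-4, -3, -1, 0}; ∂psi/∂b = 20b(b - 3)(b - 1)(b + 3) = 0 at b ∈ {-3, 0, 1, 3}.
The Hessian is diagonal: diag(psi_aa, psi_bb). Second derivatives: psi_aa(-4)=-540, psi_aa(-3)=270, psi_aa(-1)=-270, psi_aa(0)=540; psi_bb(-3)=-1440, psi_bb(0)=180, psi_bb(1)=-160, psi_bb(3)=720.
Local minima occur where both diagonal entries positive: (-3, 0), (-3, 3), (0, 0), (0, 3). Count: 4.

4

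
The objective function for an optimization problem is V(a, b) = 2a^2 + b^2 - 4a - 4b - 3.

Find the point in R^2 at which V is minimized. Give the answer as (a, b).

V(a,b) separates as P(a) + Q(b) − 3, so its minimum is min P + min Q − 3.
P'(a) = 4a - 4 vanishes at a ∈ {1}; Q'(b) = 2b - 4 vanishes at b ∈ {2}.
Local minima of P (where P''>0): P(1)=-2. Local minima of Q: Q(2)=-4.
So the global minimum of V is P(1) + Q(2) − 3 = -2 − 4 − 3 = -9, attained at (1, 2).

(1, 2)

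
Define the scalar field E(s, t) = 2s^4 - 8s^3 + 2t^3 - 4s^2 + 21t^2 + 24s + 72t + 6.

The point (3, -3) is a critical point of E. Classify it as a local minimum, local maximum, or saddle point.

local minimum

The mixed partial ∂²E/∂s∂t is 0, so the Hessian at any point is diag(E_ss, E_tt) = diag(8(3s^2 - 6s - 1), 6(2t + 7)).
At (3, -3): H = diag(64, 6).
Both eigenvalues are positive, so H is positive definite: a local minimum.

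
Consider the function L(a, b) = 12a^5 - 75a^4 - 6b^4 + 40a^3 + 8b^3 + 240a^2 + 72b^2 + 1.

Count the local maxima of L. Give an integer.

L separates as a function of a plus a function of b, so ∇L=0 decouples.
∂L/∂a = 60a(a - 4)(a - 2)(a + 1) = 0 at a ∈ {-1, 0, 2, 4}; ∂L/∂b = -24b(b - 3)(b + 2) = 0 at b ∈ {-2, 0, 3}.
The Hessian is diagonal: diag(L_aa, L_bb). Second derivatives: L_aa(-1)=-900, L_aa(0)=480, L_aa(2)=-720, L_aa(4)=2400; L_bb(-2)=-240, L_bb(0)=144, L_bb(3)=-360.
Local maxima occur where both diagonal entries negative: (-1, -2), (-1, 3), (2, -2), (2, 3). Count: 4.

4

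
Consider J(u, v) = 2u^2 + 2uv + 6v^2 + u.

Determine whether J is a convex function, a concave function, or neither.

J is quadratic, so its Hessian is the constant matrix H = [[4, 2], [2, 12]].
det(H) = 44, tr(H) = 16.
det(H) > 0 and tr(H) > 0, so H is positive definite everywhere: convex.

convex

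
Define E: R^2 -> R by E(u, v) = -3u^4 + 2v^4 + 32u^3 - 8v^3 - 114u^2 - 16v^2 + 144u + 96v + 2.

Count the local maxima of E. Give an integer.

E separates as a function of u plus a function of v, so ∇E=0 decouples.
∂E/∂u = -12(u - 4)(u - 3)(u - 1) = 0 at u ∈ {1, 3, 4}; ∂E/∂v = 8(v - 3)(v - 2)(v + 2) = 0 at v ∈ {-2, 2, 3}.
The Hessian is diagonal: diag(E_uu, E_vv). Second derivatives: E_uu(1)=-72, E_uu(3)=24, E_uu(4)=-36; E_vv(-2)=160, E_vv(2)=-32, E_vv(3)=40.
Local maxima occur where both diagonal entries negative: (1, 2), (4, 2). Count: 2.

2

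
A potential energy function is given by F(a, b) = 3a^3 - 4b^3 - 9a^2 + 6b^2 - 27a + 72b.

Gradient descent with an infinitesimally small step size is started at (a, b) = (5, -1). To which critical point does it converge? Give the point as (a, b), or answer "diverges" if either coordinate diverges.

F is separable, so gradient descent decouples: a follows -∂F/∂a, b follows -∂F/∂b.
∂F/∂a = 9(a - 3)(a + 1); at a=5 this is 108, so a decreases.
∂F/∂b = -12(b - 3)(b + 2); at b=-1 this is 48, so b decreases.
a converges to its nearest critical value 3 (a local min of the a-part); b converges to -2. The iterate converges to (3, -2).

(3, -2)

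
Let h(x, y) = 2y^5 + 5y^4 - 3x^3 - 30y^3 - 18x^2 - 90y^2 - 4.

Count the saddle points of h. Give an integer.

4

h separates as a function of x plus a function of y, so ∇h=0 decouples.
∂h/∂x = -9x(x + 4) = 0 at x ∈ {-4, 0}; ∂h/∂y = 10y(y - 3)(y + 2)(y + 3) = 0 at y ∈ {-3, -2, 0, 3}.
The Hessian is diagonal: diag(h_xx, h_yy). Second derivatives: h_xx(-4)=36, h_xx(0)=-36; h_yy(-3)=-180, h_yy(-2)=100, h_yy(0)=-180, h_yy(3)=900.
Saddle points occur where the two diagonal entries have opposite signs: (-4, -3), (-4, 0), (0, -2), (0, 3). Count: 4.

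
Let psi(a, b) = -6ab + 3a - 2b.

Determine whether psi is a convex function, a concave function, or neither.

neither

psi is quadratic, so its Hessian is the constant matrix H = [[0, -6], [-6, 0]].
det(H) = -36, tr(H) = 0.
det(H) < 0, so H is indefinite: neither convex nor concave.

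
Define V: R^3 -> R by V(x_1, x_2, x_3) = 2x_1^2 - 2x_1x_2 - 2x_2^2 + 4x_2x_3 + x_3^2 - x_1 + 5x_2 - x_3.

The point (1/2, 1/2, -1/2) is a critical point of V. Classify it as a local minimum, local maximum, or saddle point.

saddle point

The Hessian is constant: H = [[4, -2, 0], [-2, -4, 4], [0, 4, 2]].
Leading principal minors: Δ₁ = 4, Δ₂ = -20, Δ₃ = -104.
The minors fit neither the all-positive nor the alternating-sign pattern, so H is indefinite: a saddle point.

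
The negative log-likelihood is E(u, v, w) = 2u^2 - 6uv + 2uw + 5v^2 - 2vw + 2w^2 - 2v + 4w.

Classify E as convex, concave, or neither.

E is quadratic, so its Hessian is the constant matrix H = [[4, -6, 2], [-6, 10, -2], [2, -2, 4]].
Leading principal minors: 4, 4, 8.
All positive ⇒ H ≻ 0 ⇒ convex.

convex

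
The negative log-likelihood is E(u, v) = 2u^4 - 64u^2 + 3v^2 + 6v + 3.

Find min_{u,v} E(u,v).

E(u,v) separates as P(u) + Q(v) + 3, so its minimum is min P + min Q + 3.
P'(u) = 8u(u - 4)(u + 4) vanishes at u ∈ {-4, 0, 4}; Q'(v) = 6v + 6 vanishes at v ∈ {-1}.
Local minima of P (where P''>0): P(-4)=-512, P(4)=-512. Local minima of Q: Q(-1)=-3.
So the global minimum of E is P(-4) + Q(-1) + 3 = -512 − 3 + 3 = -512, attained at (-4, -1).

-512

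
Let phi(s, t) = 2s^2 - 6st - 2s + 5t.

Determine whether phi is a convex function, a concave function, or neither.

phi is quadratic, so its Hessian is the constant matrix H = [[4, -6], [-6, 0]].
det(H) = -36, tr(H) = 4.
det(H) < 0, so H is indefinite: neither convex nor concave.

neither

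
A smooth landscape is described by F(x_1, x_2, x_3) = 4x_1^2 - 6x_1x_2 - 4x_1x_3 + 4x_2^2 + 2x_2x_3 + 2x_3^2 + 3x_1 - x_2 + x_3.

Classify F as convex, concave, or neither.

F is quadratic, so its Hessian is the constant matrix H = [[8, -6, -4], [-6, 8, 2], [-4, 2, 4]].
Leading principal minors: 8, 28, 48.
All positive ⇒ H ≻ 0 ⇒ convex.

convex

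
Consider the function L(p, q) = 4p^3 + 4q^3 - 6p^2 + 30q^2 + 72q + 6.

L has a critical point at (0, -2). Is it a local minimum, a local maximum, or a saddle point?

The mixed partial ∂²L/∂p∂q is 0, so the Hessian at any point is diag(L_pp, L_qq) = diag(12(2p - 1), 12(2q + 5)).
At (0, -2): H = diag(-12, 12).
The eigenvalues have opposite signs, so H is indefinite: a saddle point.

saddle point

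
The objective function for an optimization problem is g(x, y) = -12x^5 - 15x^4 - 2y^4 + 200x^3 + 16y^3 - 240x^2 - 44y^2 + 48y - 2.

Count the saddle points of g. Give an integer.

6

g separates as a function of x plus a function of y, so ∇g=0 decouples.
∂g/∂x = -60x(x - 2)(x - 1)(x + 4) = 0 at x ∈ {-4, 0, 1, 2}; ∂g/∂y = -8(y - 3)(y - 2)(y - 1) = 0 at y ∈ {1, 2, 3}.
The Hessian is diagonal: diag(g_xx, g_yy). Second derivatives: g_xx(-4)=7200, g_xx(0)=-480, g_xx(1)=300, g_xx(2)=-720; g_yy(1)=-16, g_yy(2)=8, g_yy(3)=-16.
Saddle points occur where the two diagonal entries have opposite signs: (-4, 1), (-4, 3), (0, 2), (1, 1), (1, 3), (2, 2). Count: 6.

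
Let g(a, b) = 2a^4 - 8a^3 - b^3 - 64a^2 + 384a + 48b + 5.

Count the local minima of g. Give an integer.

2

g separates as a function of a plus a function of b, so ∇g=0 decouples.
∂g/∂a = 8(a - 4)(a - 3)(a + 4) = 0 at a ∈ {-4, 3, 4}; ∂g/∂b = -3(b - 4)(b + 4) = 0 at b ∈ {-4, 4}.
The Hessian is diagonal: diag(g_aa, g_bb). Second derivatives: g_aa(-4)=448, g_aa(3)=-56, g_aa(4)=64; g_bb(-4)=24, g_bb(4)=-24.
Local minima occur where both diagonal entries positive: (-4, -4), (4, -4). Count: 2.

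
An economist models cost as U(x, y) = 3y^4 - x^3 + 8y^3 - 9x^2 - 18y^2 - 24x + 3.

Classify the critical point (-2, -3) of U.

saddle point

The mixed partial ∂²U/∂x∂y is 0, so the Hessian at any point is diag(U_xx, U_yy) = diag(-6(x + 3), 12(3y^2 + 4y - 3)).
At (-2, -3): H = diag(-6, 144).
The eigenvalues have opposite signs, so H is indefinite: a saddle point.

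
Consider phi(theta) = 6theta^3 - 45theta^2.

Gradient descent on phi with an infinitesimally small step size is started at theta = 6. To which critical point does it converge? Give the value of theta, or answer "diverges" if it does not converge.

phi'(theta) = 18theta(theta - 5), so phi'(6) = 108.
Gradient descent moves in the -phi' direction, i.e. theta is decreasing.
The nearest critical point in that direction is theta = 5, where phi'' = 90 > 0 (a local minimum). The iterate converges there.

5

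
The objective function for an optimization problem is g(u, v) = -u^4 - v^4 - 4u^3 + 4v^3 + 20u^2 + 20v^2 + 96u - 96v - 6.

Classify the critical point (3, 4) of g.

The mixed partial ∂²g/∂u∂v is 0, so the Hessian at any point is diag(g_uu, g_vv) = diag(4(-3u^2 - 6u + 10), 4(-3v^2 + 6v + 10)).
At (3, 4): H = diag(-140, -56).
Both eigenvalues are negative, so H is negative definite: a local maximum.

local maximum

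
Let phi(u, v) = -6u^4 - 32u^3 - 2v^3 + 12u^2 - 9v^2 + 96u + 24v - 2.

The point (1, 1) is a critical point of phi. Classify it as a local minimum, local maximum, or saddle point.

local maximum

The mixed partial ∂²phi/∂u∂v is 0, so the Hessian at any point is diag(phi_uu, phi_vv) = diag(24(-3u^2 - 8u + 1), -6(2v + 3)).
At (1, 1): H = diag(-240, -30).
Both eigenvalues are negative, so H is negative definite: a local maximum.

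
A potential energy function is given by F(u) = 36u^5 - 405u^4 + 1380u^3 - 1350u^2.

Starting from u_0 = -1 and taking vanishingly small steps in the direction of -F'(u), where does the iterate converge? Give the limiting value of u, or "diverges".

diverges

F'(u) = 180u(u - 5)(u - 3)(u - 1), so F'(-1) = 8640.
Gradient descent moves in the -F' direction, i.e. u is decreasing.
There is no critical point below u=-1, and F' keeps the same sign, so the iterate runs off to −∞.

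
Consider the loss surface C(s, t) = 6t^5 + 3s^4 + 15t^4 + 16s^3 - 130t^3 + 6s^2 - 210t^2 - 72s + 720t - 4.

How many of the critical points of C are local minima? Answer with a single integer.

4

C separates as a function of s plus a function of t, so ∇C=0 decouples.
∂C/∂s = 12(s - 1)(s + 2)(s + 3) = 0 at s ∈ {-3, -2, 1}; ∂C/∂t = 30(t - 3)(t - 1)(t + 2)(t + 4) = 0 at t ∈ {-4, -2, 1, 3}.
The Hessian is diagonal: diag(C_ss, C_tt). Second derivatives: C_ss(-3)=48, C_ss(-2)=-36, C_ss(1)=144; C_tt(-4)=-2100, C_tt(-2)=900, C_tt(1)=-900, C_tt(3)=2100.
Local minima occur where both diagonal entries positive: (-3, -2), (-3, 3), (1, -2), (1, 3). Count: 4.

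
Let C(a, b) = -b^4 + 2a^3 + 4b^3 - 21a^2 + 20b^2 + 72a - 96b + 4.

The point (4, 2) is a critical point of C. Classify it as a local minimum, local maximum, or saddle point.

The mixed partial ∂²C/∂a∂b is 0, so the Hessian at any point is diag(C_aa, C_bb) = diag(6(2a - 7), 4(-3b^2 + 6b + 10)).
At (4, 2): H = diag(6, 40).
Both eigenvalues are positive, so H is positive definite: a local minimum.

local minimum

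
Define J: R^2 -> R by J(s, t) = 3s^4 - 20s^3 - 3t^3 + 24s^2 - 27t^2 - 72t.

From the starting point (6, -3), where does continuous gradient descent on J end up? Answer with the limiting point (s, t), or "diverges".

(4, -4)

J is separable, so gradient descent decouples: s follows -∂J/∂s, t follows -∂J/∂t.
∂J/∂s = 12s(s - 4)(s - 1); at s=6 this is 720, so s decreases.
∂J/∂t = -9(t + 2)(t + 4); at t=-3 this is 9, so t decreases.
s converges to its nearest critical value 4 (a local min of the s-part); t converges to -4. The iterate converges to (4, -4).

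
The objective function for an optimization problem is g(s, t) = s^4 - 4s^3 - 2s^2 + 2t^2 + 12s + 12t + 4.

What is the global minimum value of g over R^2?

g(s,t) separates as P(s) + Q(t) + 4, so its minimum is min P + min Q + 4.
P'(s) = 4(s - 3)(s - 1)(s + 1) vanishes at s ∈ {-1, 1, 3}; Q'(t) = 4(t + 3) vanishes at t ∈ {-3}.
Local minima of P (where P''>0): P(-1)=-9, P(3)=-9. Local minima of Q: Q(-3)=-18.
So the global minimum of g is P(-1) + Q(-3) + 4 = -9 − 18 + 4 = -23, attained at (-1, -3).

-23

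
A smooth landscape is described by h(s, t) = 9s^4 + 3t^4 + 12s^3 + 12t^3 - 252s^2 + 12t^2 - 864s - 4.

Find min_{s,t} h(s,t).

h(s,t) separates as P(s) + Q(t) − 4, so its minimum is min P + min Q − 4.
P'(s) = 36(s - 4)(s + 2)(s + 3) vanishes at s ∈ {-3, -2, 4}; Q'(t) = 12t(t + 1)(t + 2) vanishes at t ∈ {-2, -1, 0}.
Local minima of P (where P''>0): P(-3)=729, P(4)=-4416. Local minima of Q: Q(-2)=0, Q(0)=0.
So the global minimum of h is P(4) + Q(-2) − 4 = -4416 + 0 − 4 = -4420, attained at (4, -2).

-4420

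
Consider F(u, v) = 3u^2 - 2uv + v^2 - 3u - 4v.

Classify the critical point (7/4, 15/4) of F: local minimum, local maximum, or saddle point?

The Hessian of F is constant: H = [[6, -2], [-2, 2]].
det(H) = 6·2 − (-2)² = 8.
det(H) > 0 and tr(H) = 8 > 0, so H is positive definite and the point is a local minimum.

local minimum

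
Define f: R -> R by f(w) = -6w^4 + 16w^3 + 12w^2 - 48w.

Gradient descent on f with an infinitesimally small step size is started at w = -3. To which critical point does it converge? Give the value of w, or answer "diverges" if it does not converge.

diverges

f'(w) = -24(w - 2)(w - 1)(w + 1), so f'(-3) = 960.
Gradient descent moves in the -f' direction, i.e. w is decreasing.
There is no critical point below w=-3, and f' keeps the same sign, so the iterate runs off to −∞.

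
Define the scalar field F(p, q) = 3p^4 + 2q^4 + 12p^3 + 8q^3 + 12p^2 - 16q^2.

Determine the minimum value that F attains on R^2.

-256

F(p,q) separates as A(p) + B(q), so its minimum is min A + min B.
A'(p) = 12p(p + 1)(p + 2) vanishes at p ∈ {-2, -1, 0}; B'(q) = 8q(q - 1)(q + 4) vanishes at q ∈ {-4, 0, 1}.
Local minima of A (where A''>0): A(-2)=0, A(0)=0. Local minima of B: B(-4)=-256, B(1)=-6.
So the global minimum of F is A(-2) + B(-4) = 0 − 256 = -256, attained at (-2, -4).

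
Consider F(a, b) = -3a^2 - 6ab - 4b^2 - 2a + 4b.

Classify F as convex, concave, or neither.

F is quadratic, so its Hessian is the constant matrix H = [[-6, -6], [-6, -8]].
det(H) = 12, tr(H) = -14.
det(H) > 0 and tr(H) < 0, so H is negative definite everywhere: concave.

concave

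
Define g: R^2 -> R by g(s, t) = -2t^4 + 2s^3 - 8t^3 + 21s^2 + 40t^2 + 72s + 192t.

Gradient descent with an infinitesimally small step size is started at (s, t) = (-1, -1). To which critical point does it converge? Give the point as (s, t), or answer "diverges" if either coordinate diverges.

(-3, -2)

g is separable, so gradient descent decouples: s follows -∂g/∂s, t follows -∂g/∂t.
∂g/∂s = 6(s + 3)(s + 4); at s=-1 this is 36, so s decreases.
∂g/∂t = -8(t - 3)(t + 2)(t + 4); at t=-1 this is 96, so t decreases.
s converges to its nearest critical value -3 (a local min of the s-part); t converges to -2. The iterate converges to (-3, -2).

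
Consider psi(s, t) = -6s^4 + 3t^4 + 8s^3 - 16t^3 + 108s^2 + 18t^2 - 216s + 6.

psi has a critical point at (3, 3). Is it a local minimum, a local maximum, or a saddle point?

saddle point

The mixed partial ∂²psi/∂s∂t is 0, so the Hessian at any point is diag(psi_ss, psi_tt) = diag(24(-3s^2 + 2s + 9), 12(3t^2 - 8t + 3)).
At (3, 3): H = diag(-288, 72).
The eigenvalues have opposite signs, so H is indefinite: a saddle point.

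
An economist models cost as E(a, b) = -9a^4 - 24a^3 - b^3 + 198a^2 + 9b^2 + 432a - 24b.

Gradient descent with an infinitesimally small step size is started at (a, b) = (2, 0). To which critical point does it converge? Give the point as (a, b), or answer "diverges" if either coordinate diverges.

(-1, 2)

E is separable, so gradient descent decouples: a follows -∂E/∂a, b follows -∂E/∂b.
∂E/∂a = -36(a - 3)(a + 1)(a + 4); at a=2 this is 648, so a decreases.
∂E/∂b = -3(b - 4)(b - 2); at b=0 this is -24, so b increases.
a converges to its nearest critical value -1 (a local min of the a-part); b converges to 2. The iterate converges to (-1, 2).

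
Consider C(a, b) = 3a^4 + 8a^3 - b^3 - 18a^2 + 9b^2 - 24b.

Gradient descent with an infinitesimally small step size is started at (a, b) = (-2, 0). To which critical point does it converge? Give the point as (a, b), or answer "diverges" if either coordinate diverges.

(-3, 2)

C is separable, so gradient descent decouples: a follows -∂C/∂a, b follows -∂C/∂b.
∂C/∂a = 12a(a - 1)(a + 3); at a=-2 this is 72, so a decreases.
∂C/∂b = -3(b - 4)(b - 2); at b=0 this is -24, so b increases.
a converges to its nearest critical value -3 (a local min of the a-part); b converges to 2. The iterate converges to (-3, 2).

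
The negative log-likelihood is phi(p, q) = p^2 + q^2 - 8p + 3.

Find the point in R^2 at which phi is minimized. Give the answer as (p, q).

phi(p,q) separates as A(p) + B(q) + 3, so its minimum is min A + min B + 3.
A'(p) = 2p - 8 vanishes at p ∈ {4}; B'(q) = 2q vanishes at q ∈ {0}.
Local minima of A (where A''>0): A(4)=-16. Local minima of B: B(0)=0.
So the global minimum of phi is A(4) + B(0) + 3 = -16 + 0 + 3 = -13, attained at (4, 0).

(4, 0)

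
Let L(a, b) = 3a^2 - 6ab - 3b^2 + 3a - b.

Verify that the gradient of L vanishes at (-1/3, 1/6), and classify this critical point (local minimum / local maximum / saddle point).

saddle point

∇L = (6a - 6b + 3, -6a - 6b - 1); substituting (-1/3, 1/6) gives ∇L = (0, 0), so (-1/3, 1/6) is indeed a critical point.
The Hessian of L is constant: H = [[6, -6], [-6, -6]].
det(H) = 6·(-6) − (-6)² = -72.
Since det(H) < 0, H is indefinite and the critical point is a saddle point.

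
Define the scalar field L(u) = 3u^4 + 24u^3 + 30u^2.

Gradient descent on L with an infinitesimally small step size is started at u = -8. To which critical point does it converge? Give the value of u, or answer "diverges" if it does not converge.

L'(u) = 12u(u + 1)(u + 5), so L'(-8) = -2016.
Gradient descent moves in the -L' direction, i.e. u is increasing.
The nearest critical point in that direction is u = -5, where L'' = 240 > 0 (a local minimum). The iterate converges there.

-5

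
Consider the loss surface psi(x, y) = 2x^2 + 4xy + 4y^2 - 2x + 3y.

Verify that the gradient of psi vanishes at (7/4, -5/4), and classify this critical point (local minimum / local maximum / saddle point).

∇psi = (4x + 4y - 2, 4x + 8y + 3); substituting (7/4, -5/4) gives ∇psi = (0, 0), so (7/4, -5/4) is indeed a critical point.
The Hessian of psi is constant: H = [[4, 4], [4, 8]].
det(H) = 4·8 − 4² = 16.
det(H) > 0 and tr(H) = 12 > 0, so H is positive definite and the point is a local minimum.

local minimum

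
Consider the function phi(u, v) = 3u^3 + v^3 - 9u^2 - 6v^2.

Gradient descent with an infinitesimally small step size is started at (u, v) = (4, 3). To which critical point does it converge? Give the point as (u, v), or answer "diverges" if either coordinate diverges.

(2, 4)

phi is separable, so gradient descent decouples: u follows -∂phi/∂u, v follows -∂phi/∂v.
∂phi/∂u = 9u(u - 2); at u=4 this is 72, so u decreases.
∂phi/∂v = 3v(v - 4); at v=3 this is -9, so v increases.
u converges to its nearest critical value 2 (a local min of the u-part); v converges to 4. The iterate converges to (2, 4).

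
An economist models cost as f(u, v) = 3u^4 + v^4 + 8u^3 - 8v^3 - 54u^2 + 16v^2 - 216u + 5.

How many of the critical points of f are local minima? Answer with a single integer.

f separates as a function of u plus a function of v, so ∇f=0 decouples.
∂f/∂u = 12(u - 3)(u + 2)(u + 3) = 0 at u ∈ {-3, -2, 3}; ∂f/∂v = 4v(v - 4)(v - 2) = 0 at v ∈ {0, 2, 4}.
The Hessian is diagonal: diag(f_uu, f_vv). Second derivatives: f_uu(-3)=72, f_uu(-2)=-60, f_uu(3)=360; f_vv(0)=32, f_vv(2)=-16, f_vv(4)=32.
Local minima occur where both diagonal entries positive: (-3, 0), (-3, 4), (3, 0), (3, 4). Count: 4.

4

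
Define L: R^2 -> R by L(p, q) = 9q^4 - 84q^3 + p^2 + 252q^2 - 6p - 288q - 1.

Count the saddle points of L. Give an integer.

1

L separates as a function of p plus a function of q, so ∇L=0 decouples.
∂L/∂p = 2(p - 3) = 0 at p ∈ {3}; ∂L/∂q = 36(q - 4)(q - 2)(q - 1) = 0 at q ∈ {1, 2, 4}.
The Hessian is diagonal: diag(L_pp, L_qq). Second derivatives: L_pp(3)=2; L_qq(1)=108, L_qq(2)=-72, L_qq(4)=216.
Saddle points occur where the two diagonal entries have opposite signs: (3, 2). Count: 1.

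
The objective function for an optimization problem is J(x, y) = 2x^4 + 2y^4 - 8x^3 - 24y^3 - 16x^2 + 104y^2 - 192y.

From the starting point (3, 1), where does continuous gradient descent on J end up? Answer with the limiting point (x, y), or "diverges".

(4, 2)

J is separable, so gradient descent decouples: x follows -∂J/∂x, y follows -∂J/∂y.
∂J/∂x = 8x(x - 4)(x + 1); at x=3 this is -96, so x increases.
∂J/∂y = 8(y - 4)(y - 3)(y - 2); at y=1 this is -48, so y increases.
x converges to its nearest critical value 4 (a local min of the x-part); y converges to 2. The iterate converges to (4, 2).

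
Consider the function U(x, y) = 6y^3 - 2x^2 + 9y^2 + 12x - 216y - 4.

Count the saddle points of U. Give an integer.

U separates as a function of x plus a function of y, so ∇U=0 decouples.
∂U/∂x = -4(x - 3) = 0 at x ∈ {3}; ∂U/∂y = 18(y - 3)(y + 4) = 0 at y ∈ {-4, 3}.
The Hessian is diagonal: diag(U_xx, U_yy). Second derivatives: U_xx(3)=-4; U_yy(-4)=-126, U_yy(3)=126.
Saddle points occur where the two diagonal entries have opposite signs: (3, 3). Count: 1.

1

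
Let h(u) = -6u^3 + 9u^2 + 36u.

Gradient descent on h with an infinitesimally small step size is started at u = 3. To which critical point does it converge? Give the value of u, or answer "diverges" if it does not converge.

diverges

h'(u) = -18(u - 2)(u + 1), so h'(3) = -72.
Gradient descent moves in the -h' direction, i.e. u is increasing.
There is no critical point above u=3, and h' keeps the same sign, so the iterate runs off to +∞.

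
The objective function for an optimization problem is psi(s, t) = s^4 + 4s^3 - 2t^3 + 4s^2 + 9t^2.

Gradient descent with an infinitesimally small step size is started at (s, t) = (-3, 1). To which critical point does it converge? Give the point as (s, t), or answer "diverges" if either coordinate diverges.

(-2, 0)

psi is separable, so gradient descent decouples: s follows -∂psi/∂s, t follows -∂psi/∂t.
∂psi/∂s = 4s(s + 1)(s + 2); at s=-3 this is -24, so s increases.
∂psi/∂t = -6t(t - 3); at t=1 this is 12, so t decreases.
s converges to its nearest critical value -2 (a local min of the s-part); t converges to 0. The iterate converges to (-2, 0).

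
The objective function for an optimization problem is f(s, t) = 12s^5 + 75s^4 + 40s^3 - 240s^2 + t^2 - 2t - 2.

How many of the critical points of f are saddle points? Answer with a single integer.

f separates as a function of s plus a function of t, so ∇f=0 decouples.
∂f/∂s = 60s(s - 1)(s + 2)(s + 4) = 0 at s ∈ {-4, -2, 0, 1}; ∂f/∂t = 2(t - 1) = 0 at t ∈ {1}.
The Hessian is diagonal: diag(f_ss, f_tt). Second derivatives: f_ss(-4)=-2400, f_ss(-2)=720, f_ss(0)=-480, f_ss(1)=900; f_tt(1)=2.
Saddle points occur where the two diagonal entries have opposite signs: (-4, 1), (0, 1). Count: 2.

2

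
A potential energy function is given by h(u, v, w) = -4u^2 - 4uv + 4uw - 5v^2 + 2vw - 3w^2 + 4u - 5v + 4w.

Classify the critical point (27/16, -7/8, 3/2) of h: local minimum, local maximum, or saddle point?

The Hessian is constant: H = [[-8, -4, 4], [-4, -10, 2], [4, 2, -6]].
Leading principal minors: Δ₁ = -8, Δ₂ = 64, Δ₃ = -256.
The minors alternate sign starting negative (−, +, −), so H is negative definite: a local maximum.

local maximum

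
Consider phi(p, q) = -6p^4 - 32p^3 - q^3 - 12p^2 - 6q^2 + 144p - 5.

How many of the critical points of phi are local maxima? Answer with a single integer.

2

phi separates as a function of p plus a function of q, so ∇phi=0 decouples.
∂phi/∂p = -24(p - 1)(p + 2)(p + 3) = 0 at p ∈ {-3, -2, 1}; ∂phi/∂q = -3q(q + 4) = 0 at q ∈ {-4, 0}.
The Hessian is diagonal: diag(phi_pp, phi_qq). Second derivatives: phi_pp(-3)=-96, phi_pp(-2)=72, phi_pp(1)=-288; phi_qq(-4)=12, phi_qq(0)=-12.
Local maxima occur where both diagonal entries negative: (-3, 0), (1, 0). Count: 2.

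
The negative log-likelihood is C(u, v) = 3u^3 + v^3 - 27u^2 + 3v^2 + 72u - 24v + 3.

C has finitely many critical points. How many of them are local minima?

1

C separates as a function of u plus a function of v, so ∇C=0 decouples.
∂C/∂u = 9(u - 4)(u - 2) = 0 at u ∈ {2, 4}; ∂C/∂v = 3(v - 2)(v + 4) = 0 at v ∈ {-4, 2}.
The Hessian is diagonal: diag(C_uu, C_vv). Second derivatives: C_uu(2)=-18, C_uu(4)=18; C_vv(-4)=-18, C_vv(2)=18.
Local minima occur where both diagonal entries positive: (4, 2). Count: 1.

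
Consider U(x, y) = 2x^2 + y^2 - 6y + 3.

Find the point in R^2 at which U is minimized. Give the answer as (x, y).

(0, 3)

U(x,y) separates as P(x) + Q(y) + 3, so its minimum is min P + min Q + 3.
P'(x) = 4x vanishes at x ∈ {0}; Q'(y) = 2y - 6 vanishes at y ∈ {3}.
Local minima of P (where P''>0): P(0)=0. Local minima of Q: Q(3)=-9.
So the global minimum of U is P(0) + Q(3) + 3 = 0 − 9 + 3 = -6, attained at (0, 3).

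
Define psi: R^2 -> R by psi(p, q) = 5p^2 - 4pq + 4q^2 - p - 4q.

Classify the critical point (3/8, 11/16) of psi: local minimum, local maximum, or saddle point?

The Hessian of psi is constant: H = [[10, -4], [-4, 8]].
det(H) = 10·8 − (-4)² = 64.
det(H) > 0 and tr(H) = 18 > 0, so H is positive definite and the point is a local minimum.

local minimum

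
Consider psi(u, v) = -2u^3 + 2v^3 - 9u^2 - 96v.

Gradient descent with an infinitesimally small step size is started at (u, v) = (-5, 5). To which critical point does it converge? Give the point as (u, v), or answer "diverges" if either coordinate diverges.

psi is separable, so gradient descent decouples: u follows -∂psi/∂u, v follows -∂psi/∂v.
∂psi/∂u = -6u(u + 3); at u=-5 this is -60, so u increases.
∂psi/∂v = 6(v - 4)(v + 4); at v=5 this is 54, so v decreases.
u converges to its nearest critical value -3 (a local min of the u-part); v converges to 4. The iterate converges to (-3, 4).

(-3, 4)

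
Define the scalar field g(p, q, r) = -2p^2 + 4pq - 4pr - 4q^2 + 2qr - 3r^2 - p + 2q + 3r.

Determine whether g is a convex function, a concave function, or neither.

g is quadratic, so its Hessian is the constant matrix H = [[-4, 4, -4], [4, -8, 2], [-4, 2, -6]].
Leading principal minors: -4, 16, -16.
Signs alternate −, +, − ⇒ H ≺ 0 ⇒ concave.

concave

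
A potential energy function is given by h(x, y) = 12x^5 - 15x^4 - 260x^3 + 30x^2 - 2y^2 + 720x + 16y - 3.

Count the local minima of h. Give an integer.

h separates as a function of x plus a function of y, so ∇h=0 decouples.
∂h/∂x = 60(x - 4)(x - 1)(x + 1)(x + 3) = 0 at x ∈ {-3, -1, 1, 4}; ∂h/∂y = -4(y - 4) = 0 at y ∈ {4}.
The Hessian is diagonal: diag(h_xx, h_yy). Second derivatives: h_xx(-3)=-3360, h_xx(-1)=1200, h_xx(1)=-1440, h_xx(4)=6300; h_yy(4)=-4.
Local minima occur where both diagonal entries positive: none. Count: 0.

0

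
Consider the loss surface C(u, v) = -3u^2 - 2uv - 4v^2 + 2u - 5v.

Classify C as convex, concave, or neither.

concave

C is quadratic, so its Hessian is the constant matrix H = [[-6, -2], [-2, -8]].
det(H) = 44, tr(H) = -14.
det(H) > 0 and tr(H) < 0, so H is negative definite everywhere: concave.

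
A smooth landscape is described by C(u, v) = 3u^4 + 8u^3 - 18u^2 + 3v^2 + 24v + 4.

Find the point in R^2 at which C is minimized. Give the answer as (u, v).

C(u,v) separates as P(u) + Q(v) + 4, so its minimum is min P + min Q + 4.
P'(u) = 12u(u - 1)(u + 3) vanishes at u ∈ {-3, 0, 1}; Q'(v) = 6v + 24 vanishes at v ∈ {-4}.
Local minima of P (where P''>0): P(-3)=-135, P(1)=-7. Local minima of Q: Q(-4)=-48.
So the global minimum of C is P(-3) + Q(-4) + 4 = -135 − 48 + 4 = -179, attained at (-3, -4).

(-3, -4)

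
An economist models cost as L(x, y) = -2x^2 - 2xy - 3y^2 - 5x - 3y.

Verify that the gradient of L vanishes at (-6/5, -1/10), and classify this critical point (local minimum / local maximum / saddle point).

local maximum

∇L = (-4x - 2y - 5, -2x - 6y - 3); substituting (-6/5, -1/10) gives ∇L = (0, 0), so (-6/5, -1/10) is indeed a critical point.
The Hessian of L is constant: H = [[-4, -2], [-2, -6]].
det(H) = (-4)·(-6) − (-2)² = 20.
det(H) > 0 and tr(H) = -10 < 0, so H is negative definite and the point is a local maximum.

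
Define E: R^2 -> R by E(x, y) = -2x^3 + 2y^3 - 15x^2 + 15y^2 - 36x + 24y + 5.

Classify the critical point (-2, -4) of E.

local maximum

The mixed partial ∂²E/∂x∂y is 0, so the Hessian at any point is diag(E_xx, E_yy) = diag(-6(2x + 5), 6(2y + 5)).
At (-2, -4): H = diag(-6, -18).
Both eigenvalues are negative, so H is negative definite: a local maximum.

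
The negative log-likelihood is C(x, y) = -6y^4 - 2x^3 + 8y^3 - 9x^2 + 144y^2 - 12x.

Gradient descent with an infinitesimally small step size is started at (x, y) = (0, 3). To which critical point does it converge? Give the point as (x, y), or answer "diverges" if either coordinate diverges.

C is separable, so gradient descent decouples: x follows -∂C/∂x, y follows -∂C/∂y.
∂C/∂x = -6(x + 1)(x + 2); at x=0 this is -12, so x increases.
∂C/∂y = -24y(y - 4)(y + 3); at y=3 this is 432, so y decreases.
The x-coordinate has no critical point in that direction and runs off to infinity.

diverges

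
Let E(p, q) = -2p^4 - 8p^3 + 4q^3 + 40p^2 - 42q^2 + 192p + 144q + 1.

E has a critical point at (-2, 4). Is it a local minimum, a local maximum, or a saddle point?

local minimum

The mixed partial ∂²E/∂p∂q is 0, so the Hessian at any point is diag(E_pp, E_qq) = diag(8(-3p^2 - 6p + 10), 12(2q - 7)).
At (-2, 4): H = diag(80, 12).
Both eigenvalues are positive, so H is positive definite: a local minimum.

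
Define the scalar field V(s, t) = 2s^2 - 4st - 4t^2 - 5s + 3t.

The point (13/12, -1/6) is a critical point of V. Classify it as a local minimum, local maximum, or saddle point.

saddle point

The Hessian of V is constant: H = [[4, -4], [-4, -8]].
det(H) = 4·(-8) − (-4)² = -48.
Since det(H) < 0, H is indefinite and the critical point is a saddle point.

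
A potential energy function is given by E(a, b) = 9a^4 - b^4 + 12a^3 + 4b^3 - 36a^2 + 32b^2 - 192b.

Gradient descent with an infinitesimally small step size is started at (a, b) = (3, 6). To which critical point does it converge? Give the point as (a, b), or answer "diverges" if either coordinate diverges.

E is separable, so gradient descent decouples: a follows -∂E/∂a, b follows -∂E/∂b.
∂E/∂a = 36a(a - 1)(a + 2); at a=3 this is 1080, so a decreases.
∂E/∂b = -4(b - 4)(b - 3)(b + 4); at b=6 this is -240, so b increases.
The b-coordinate has no critical point in that direction and runs off to infinity.

diverges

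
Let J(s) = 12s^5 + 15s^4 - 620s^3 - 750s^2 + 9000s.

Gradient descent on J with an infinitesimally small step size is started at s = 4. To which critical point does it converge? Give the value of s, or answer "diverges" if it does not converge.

5

J'(s) = 60(s - 5)(s - 2)(s + 3)(s + 5), so J'(4) = -7560.
Gradient descent moves in the -J' direction, i.e. s is increasing.
The nearest critical point in that direction is s = 5, where J'' = 14400 > 0 (a local minimum). The iterate converges there.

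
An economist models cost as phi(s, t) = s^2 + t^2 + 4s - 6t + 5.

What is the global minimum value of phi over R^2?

phi(s,t) separates as P(s) + Q(t) + 5, so its minimum is min P + min Q + 5.
P'(s) = 2s + 4 vanishes at s ∈ {-2}; Q'(t) = 2(t - 3) vanishes at t ∈ {3}.
Local minima of P (where P''>0): P(-2)=-4. Local minima of Q: Q(3)=-9.
So the global minimum of phi is P(-2) + Q(3) + 5 = -4 − 9 + 5 = -8, attained at (-2, 3).

-8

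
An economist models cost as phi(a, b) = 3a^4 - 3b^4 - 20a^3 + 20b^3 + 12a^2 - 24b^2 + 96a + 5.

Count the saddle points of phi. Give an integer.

phi separates as a function of a plus a function of b, so ∇phi=0 decouples.
∂phi/∂a = 12(a - 4)(a - 2)(a + 1) = 0 at a ∈ {-1, 2, 4}; ∂phi/∂b = -12b(b - 4)(b - 1) = 0 at b ∈ {0, 1, 4}.
The Hessian is diagonal: diag(phi_aa, phi_bb). Second derivatives: phi_aa(-1)=180, phi_aa(2)=-72, phi_aa(4)=120; phi_bb(0)=-48, phi_bb(1)=36, phi_bb(4)=-144.
Saddle points occur where the two diagonal entries have opposite signs: (-1, 0), (-1, 4), (2, 1), (4, 0), (4, 4). Count: 5.

5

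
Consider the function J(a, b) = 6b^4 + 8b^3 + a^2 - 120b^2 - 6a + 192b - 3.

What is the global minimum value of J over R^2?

-1676

J(a,b) separates as P(a) + Q(b) − 3, so its minimum is min P + min Q − 3.
P'(a) = 2a - 6 vanishes at a ∈ {3}; Q'(b) = 24(b - 2)(b - 1)(b + 4) vanishes at b ∈ {-4, 1, 2}.
Local minima of P (where P''>0): P(3)=-9. Local minima of Q: Q(-4)=-1664, Q(2)=64.
So the global minimum of J is P(3) + Q(-4) − 3 = -9 − 1664 − 3 = -1676, attained at (3, -4).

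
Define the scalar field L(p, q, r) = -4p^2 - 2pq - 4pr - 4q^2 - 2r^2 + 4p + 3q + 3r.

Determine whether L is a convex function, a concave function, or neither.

concave

L is quadratic, so its Hessian is the constant matrix H = [[-8, -2, -4], [-2, -8, 0], [-4, 0, -4]].
Leading principal minors: -8, 60, -112.
Signs alternate −, +, − ⇒ H ≺ 0 ⇒ concave.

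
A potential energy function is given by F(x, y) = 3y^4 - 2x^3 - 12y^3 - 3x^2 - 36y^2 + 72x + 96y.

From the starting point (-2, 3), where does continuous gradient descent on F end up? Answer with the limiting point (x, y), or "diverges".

F is separable, so gradient descent decouples: x follows -∂F/∂x, y follows -∂F/∂y.
∂F/∂x = -6(x - 3)(x + 4); at x=-2 this is 60, so x decreases.
∂F/∂y = 12(y - 4)(y - 1)(y + 2); at y=3 this is -120, so y increases.
x converges to its nearest critical value -4 (a local min of the x-part); y converges to 4. The iterate converges to (-4, 4).

(-4, 4)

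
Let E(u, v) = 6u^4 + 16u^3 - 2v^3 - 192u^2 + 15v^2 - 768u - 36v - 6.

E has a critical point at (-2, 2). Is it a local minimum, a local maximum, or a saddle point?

saddle point

The mixed partial ∂²E/∂u∂v is 0, so the Hessian at any point is diag(E_uu, E_vv) = diag(24(3u^2 + 4u - 16), 6(-2v + 5)).
At (-2, 2): H = diag(-288, 6).
The eigenvalues have opposite signs, so H is indefinite: a saddle point.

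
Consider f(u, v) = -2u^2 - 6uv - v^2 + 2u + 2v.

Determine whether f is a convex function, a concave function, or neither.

f is quadratic, so its Hessian is the constant matrix H = [[-4, -6], [-6, -2]].
det(H) = -28, tr(H) = -6.
det(H) < 0, so H is indefinite: neither convex nor concave.

neither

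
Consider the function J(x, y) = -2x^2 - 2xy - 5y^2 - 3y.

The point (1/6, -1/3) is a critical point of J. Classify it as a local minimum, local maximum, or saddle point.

local maximum

The Hessian of J is constant: H = [[-4, -2], [-2, -10]].
det(H) = (-4)·(-10) − (-2)² = 36.
det(H) > 0 and tr(H) = -14 < 0, so H is negative definite and the point is a local maximum.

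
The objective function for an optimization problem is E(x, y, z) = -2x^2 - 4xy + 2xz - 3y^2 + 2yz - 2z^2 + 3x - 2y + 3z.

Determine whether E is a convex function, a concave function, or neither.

E is quadratic, so its Hessian is the constant matrix H = [[-4, -4, 2], [-4, -6, 2], [2, 2, -4]].
Leading principal minors: -4, 8, -24.
Signs alternate −, +, − ⇒ H ≺ 0 ⇒ concave.

concave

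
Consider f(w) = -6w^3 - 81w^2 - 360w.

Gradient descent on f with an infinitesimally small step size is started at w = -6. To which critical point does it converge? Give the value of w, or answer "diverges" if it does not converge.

-5

f'(w) = -18(w + 4)(w + 5), so f'(-6) = -36.
Gradient descent moves in the -f' direction, i.e. w is increasing.
The nearest critical point in that direction is w = -5, where f'' = 18 > 0 (a local minimum). The iterate converges there.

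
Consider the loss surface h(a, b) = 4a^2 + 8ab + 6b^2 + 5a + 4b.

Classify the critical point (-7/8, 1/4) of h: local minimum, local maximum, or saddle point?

local minimum

The Hessian of h is constant: H = [[8, 8], [8, 12]].
det(H) = 8·12 − 8² = 32.
det(H) > 0 and tr(H) = 20 > 0, so H is positive definite and the point is a local minimum.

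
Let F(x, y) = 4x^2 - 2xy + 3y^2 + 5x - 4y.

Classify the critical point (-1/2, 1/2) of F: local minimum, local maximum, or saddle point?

local minimum

The Hessian of F is constant: H = [[8, -2], [-2, 6]].
det(H) = 8·6 − (-2)² = 44.
det(H) > 0 and tr(H) = 14 > 0, so H is positive definite and the point is a local minimum.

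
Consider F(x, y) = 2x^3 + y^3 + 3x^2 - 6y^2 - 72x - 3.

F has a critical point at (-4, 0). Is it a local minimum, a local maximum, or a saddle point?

local maximum

The mixed partial ∂²F/∂x∂y is 0, so the Hessian at any point is diag(F_xx, F_yy) = diag(6(2x + 1), 6(y - 2)).
At (-4, 0): H = diag(-42, -12).
Both eigenvalues are negative, so H is negative definite: a local maximum.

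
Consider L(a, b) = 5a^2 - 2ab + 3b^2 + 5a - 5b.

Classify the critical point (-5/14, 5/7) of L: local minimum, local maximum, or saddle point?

The Hessian of L is constant: H = [[10, -2], [-2, 6]].
det(H) = 10·6 − (-2)² = 56.
det(H) > 0 and tr(H) = 16 > 0, so H is positive definite and the point is a local minimum.

local minimum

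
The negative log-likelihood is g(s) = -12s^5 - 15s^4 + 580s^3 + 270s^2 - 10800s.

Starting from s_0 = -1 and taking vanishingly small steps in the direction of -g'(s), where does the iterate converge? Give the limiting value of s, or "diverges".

3

g'(s) = -60(s - 4)(s - 3)(s + 3)(s + 5), so g'(-1) = -9600.
Gradient descent moves in the -g' direction, i.e. s is increasing.
The nearest critical point in that direction is s = 3, where g'' = 2880 > 0 (a local minimum). The iterate converges there.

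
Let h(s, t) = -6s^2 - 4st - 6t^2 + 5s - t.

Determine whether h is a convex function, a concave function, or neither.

concave

h is quadratic, so its Hessian is the constant matrix H = [[-12, -4], [-4, -12]].
det(H) = 128, tr(H) = -24.
det(H) > 0 and tr(H) < 0, so H is negative definite everywhere: concave.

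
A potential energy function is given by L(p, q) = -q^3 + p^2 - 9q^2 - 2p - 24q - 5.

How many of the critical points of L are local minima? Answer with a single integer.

L separates as a function of p plus a function of q, so ∇L=0 decouples.
∂L/∂p = 2(p - 1) = 0 at p ∈ {1}; ∂L/∂q = -3(q + 2)(q + 4) = 0 at q ∈ {-4, -2}.
The Hessian is diagonal: diag(L_pp, L_qq). Second derivatives: L_pp(1)=2; L_qq(-4)=6, L_qq(-2)=-6.
Local minima occur where both diagonal entries positive: (1, -4). Count: 1.

1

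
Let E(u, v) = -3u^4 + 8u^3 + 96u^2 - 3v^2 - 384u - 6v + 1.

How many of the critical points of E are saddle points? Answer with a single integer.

E separates as a function of u plus a function of v, so ∇E=0 decouples.
∂E/∂u = -12(u - 4)(u - 2)(u + 4) = 0 at u ∈ {-4, 2, 4}; ∂E/∂v = -6(v + 1) = 0 at v ∈ {-1}.
The Hessian is diagonal: diag(E_uu, E_vv). Second derivatives: E_uu(-4)=-576, E_uu(2)=144, E_uu(4)=-192; E_vv(-1)=-6.
Saddle points occur where the two diagonal entries have opposite signs: (2, -1). Count: 1.

1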